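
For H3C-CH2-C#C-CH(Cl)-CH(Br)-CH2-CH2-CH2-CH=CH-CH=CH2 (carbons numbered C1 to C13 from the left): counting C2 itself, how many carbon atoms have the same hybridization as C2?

C2 is sp3 (only σ bonds).
C1: sp3 ✓
C2: sp3 ✓
C3: sp
C4: sp
C5: sp3 ✓
C6: sp3 ✓
C7: sp3 ✓
C8: sp3 ✓
C9: sp3 ✓
C10: sp2
C11: sp2
C12: sp2
C13: sp2
7 carbons are sp3.

7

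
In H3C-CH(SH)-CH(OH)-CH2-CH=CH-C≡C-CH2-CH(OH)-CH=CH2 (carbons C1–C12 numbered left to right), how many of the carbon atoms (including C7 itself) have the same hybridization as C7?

2

C7 is sp (two π bonds).
C1: sp3
C2: sp3
C3: sp3
C4: sp3
C5: sp2
C6: sp2
C7: sp ✓
C8: sp ✓
C9: sp3
C10: sp3
C11: sp2
C12: sp2
2 carbons are sp.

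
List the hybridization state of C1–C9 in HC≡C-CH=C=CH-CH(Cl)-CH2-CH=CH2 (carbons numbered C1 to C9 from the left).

C1 sp, C2 sp, C3 sp2, C4 sp, C5 sp2, C6 sp3, C7 sp3, C8 sp2, C9 sp2

C1 — 2 σ bonds, plus two π bonds. Steric number 2, so sp.
C2: 2 σ bonds, plus two π bonds — 2 electron domains, sp.
C3 carries 3 σ bonds, plus one π bond, giving a steric number of 3, so it is sp2.
C4 carries 2 σ bonds, plus two π bonds, giving a steric number of 2, so it is sp.
C5 (3 σ bonds, plus one π bond) has steric number 3: sp2.
C6: 4 σ bonds; 4 regions of electron density → sp3.
C7: 4 σ bonds; 4 regions of electron density → sp3.
C8 is sp2: 3 σ bonds, plus one π bond, 3 electron-density regions.
C9 has 3 σ bonds, plus one π bond: steric number 3 → sp2.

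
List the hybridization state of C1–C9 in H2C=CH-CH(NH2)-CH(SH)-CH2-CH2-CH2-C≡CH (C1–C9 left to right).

C1 sp2, C2 sp2, C3 sp3, C4 sp3, C5 sp3, C6 sp3, C7 sp3, C8 sp, C9 sp

C1 — 3 σ bonds, plus one π bond. Steric number 3, so sp2.
C2 is sp2: 3 σ bonds, plus one π bond, 3 electron-density regions.
C3 — 4 σ bonds. Steric number 4, so sp3.
C4 has 4 σ bonds: steric number 4 → sp3.
C5 — 4 σ bonds. Steric number 4, so sp3.
C6 carries 4 σ bonds, giving a steric number of 4, so it is sp3.
C7: 4 σ bonds — 4 electron domains, sp3.
C8 (2 σ bonds, plus two π bonds) has steric number 2: sp.
C9 has 2 σ bonds, plus two π bonds: steric number 2 → sp.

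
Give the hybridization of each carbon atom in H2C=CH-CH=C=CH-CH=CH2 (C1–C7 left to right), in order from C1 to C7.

C1 has 3 σ bonds, plus one π bond: steric number 3 → sp2.
C2 (3 σ bonds, plus one π bond) has steric number 3: sp2.
C3 carries 3 σ bonds, plus one π bond, giving a steric number of 3, so it is sp2.
C4: 2 σ bonds, plus two π bonds — 2 electron domains, sp.
C5 carries 3 σ bonds, plus one π bond, giving a steric number of 3, so it is sp2.
C6: 3 σ bonds, plus one π bond; 3 regions of electron density → sp2.
C7 has 3 σ bonds, plus one π bond: steric number 3 → sp2.

C1 sp2, C2 sp2, C3 sp2, C4 sp, C5 sp2, C6 sp2, C7 sp2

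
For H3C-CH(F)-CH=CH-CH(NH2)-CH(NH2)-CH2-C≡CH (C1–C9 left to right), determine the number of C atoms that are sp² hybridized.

C1: sp3
C2: sp3
C3: sp2 ✓
C4: sp2 ✓
C5: sp3
C6: sp3
C7: sp3
C8: sp
C9: sp
C3, C4 → 2 sp2 carbons.

2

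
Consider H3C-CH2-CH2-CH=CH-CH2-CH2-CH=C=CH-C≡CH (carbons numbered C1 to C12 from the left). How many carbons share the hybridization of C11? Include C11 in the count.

3

C11 is sp (two π bonds).
C1: sp3
C2: sp3
C3: sp3
C4: sp2
C5: sp2
C6: sp3
C7: sp3
C8: sp2
C9: sp ✓
C10: sp2
C11: sp ✓
C12: sp ✓
3 carbons are sp.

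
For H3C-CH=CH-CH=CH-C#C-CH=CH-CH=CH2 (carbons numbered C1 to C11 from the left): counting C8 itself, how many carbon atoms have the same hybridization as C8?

8

C8 is sp2 (one π bond).
C1: sp3
C2: sp2 ✓
C3: sp2 ✓
C4: sp2 ✓
C5: sp2 ✓
C6: sp
C7: sp
C8: sp2 ✓
C9: sp2 ✓
C10: sp2 ✓
C11: sp2 ✓
8 carbons are sp2.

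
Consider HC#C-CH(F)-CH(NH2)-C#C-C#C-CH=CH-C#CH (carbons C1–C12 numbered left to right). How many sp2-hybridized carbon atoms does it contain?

2

C1: sp
C2: sp
C3: sp3
C4: sp3
C5: sp
C6: sp
C7: sp
C8: sp
C9: sp2 ✓
C10: sp2 ✓
C11: sp
C12: sp
C9, C10 → 2 sp2 carbons.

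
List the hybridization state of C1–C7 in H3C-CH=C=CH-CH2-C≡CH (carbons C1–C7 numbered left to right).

C1 is sp3: 4 σ bonds, 4 electron-density regions.
C2 — 3 σ bonds, plus one π bond. Steric number 3, so sp2.
C3 carries 2 σ bonds, plus two π bonds, giving a steric number of 2, so it is sp.
C4 (3 σ bonds, plus one π bond) has steric number 3: sp2.
C5 — 4 σ bonds. Steric number 4, so sp3.
C6 carries 2 σ bonds, plus two π bonds, giving a steric number of 2, so it is sp.
C7 — 2 σ bonds, plus two π bonds. Steric number 2, so sp.

C1 sp3, C2 sp2, C3 sp, C4 sp2, C5 sp3, C6 sp, C7 sp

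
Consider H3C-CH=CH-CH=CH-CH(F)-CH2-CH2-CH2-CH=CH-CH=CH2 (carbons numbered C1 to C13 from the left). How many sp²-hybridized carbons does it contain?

8

C1: sp3
C2: sp2 ✓
C3: sp2 ✓
C4: sp2 ✓
C5: sp2 ✓
C6: sp3
C7: sp3
C8: sp3
C9: sp3
C10: sp2 ✓
C11: sp2 ✓
C12: sp2 ✓
C13: sp2 ✓
C2, C3, C4, C5, C10, C11, C12, C13 → 8 sp2 carbons.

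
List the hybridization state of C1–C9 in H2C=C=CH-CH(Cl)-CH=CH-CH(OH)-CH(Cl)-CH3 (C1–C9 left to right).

C1 carries 3 σ bonds, plus one π bond, giving a steric number of 3, so it is sp2.
C2 has 2 σ bonds, plus two π bonds: steric number 2 → sp.
C3 — 3 σ bonds, plus one π bond. Steric number 3, so sp2.
C4 — 4 σ bonds. Steric number 4, so sp3.
C5: 3 σ bonds, plus one π bond; 3 regions of electron density → sp2.
C6 — 3 σ bonds, plus one π bond. Steric number 3, so sp2.
C7 — 4 σ bonds. Steric number 4, so sp3.
C8 (4 σ bonds) has steric number 4: sp3.
C9 is sp3: 4 σ bonds, 4 electron-density regions.

C1 sp2, C2 sp, C3 sp2, C4 sp3, C5 sp2, C6 sp2, C7 sp3, C8 sp3, C9 sp3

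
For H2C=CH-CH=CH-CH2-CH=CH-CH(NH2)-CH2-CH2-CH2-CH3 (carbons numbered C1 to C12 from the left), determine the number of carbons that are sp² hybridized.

6

C1: sp2 ✓
C2: sp2 ✓
C3: sp2 ✓
C4: sp2 ✓
C5: sp3
C6: sp2 ✓
C7: sp2 ✓
C8: sp3
C9: sp3
C10: sp3
C11: sp3
C12: sp3
C1, C2, C3, C4, C6, C7 → 6 sp2 carbons.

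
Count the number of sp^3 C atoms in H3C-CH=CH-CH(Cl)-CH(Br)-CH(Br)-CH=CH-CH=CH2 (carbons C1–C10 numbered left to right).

4

C1: sp3 ✓
C2: sp2
C3: sp2
C4: sp3 ✓
C5: sp3 ✓
C6: sp3 ✓
C7: sp2
C8: sp2
C9: sp2
C10: sp2
C1, C4, C5, C6 → 4 sp3 carbons.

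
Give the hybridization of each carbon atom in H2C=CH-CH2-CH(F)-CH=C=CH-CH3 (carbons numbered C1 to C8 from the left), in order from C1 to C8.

C1 carries 3 σ bonds, plus one π bond, giving a steric number of 3, so it is sp2.
C2 carries 3 σ bonds, plus one π bond, giving a steric number of 3, so it is sp2.
C3 has 4 σ bonds: steric number 4 → sp3.
C4 — 4 σ bonds. Steric number 4, so sp3.
C5 — 3 σ bonds, plus one π bond. Steric number 3, so sp2.
C6 — 2 σ bonds, plus two π bonds. Steric number 2, so sp.
C7: 3 σ bonds, plus one π bond — 3 electron domains, sp2.
C8 carries 4 σ bonds, giving a steric number of 4, so it is sp3.

C1 sp2, C2 sp2, C3 sp3, C4 sp3, C5 sp2, C6 sp, C7 sp2, C8 sp3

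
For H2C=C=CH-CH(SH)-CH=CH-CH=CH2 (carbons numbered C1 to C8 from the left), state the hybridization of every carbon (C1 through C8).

C1 sp2, C2 sp, C3 sp2, C4 sp3, C5 sp2, C6 sp2, C7 sp2, C8 sp2

C1 has 3 σ bonds, plus one π bond: steric number 3 → sp2.
C2 is sp: 2 σ bonds, plus two π bonds, 2 electron-density regions.
C3: 3 σ bonds, plus one π bond — 3 electron domains, sp2.
C4 is sp3: 4 σ bonds, 4 electron-density regions.
C5: 3 σ bonds, plus one π bond — 3 electron domains, sp2.
C6 (3 σ bonds, plus one π bond) has steric number 3: sp2.
C7 is sp2: 3 σ bonds, plus one π bond, 3 electron-density regions.
C8: 3 σ bonds, plus one π bond; 3 regions of electron density → sp2.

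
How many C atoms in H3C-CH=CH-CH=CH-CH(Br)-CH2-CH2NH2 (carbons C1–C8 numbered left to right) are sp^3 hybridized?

C1: sp3 ✓
C2: sp2
C3: sp2
C4: sp2
C5: sp2
C6: sp3 ✓
C7: sp3 ✓
C8: sp3 ✓
C1, C6, C7, C8 → 4 sp3 carbons.

4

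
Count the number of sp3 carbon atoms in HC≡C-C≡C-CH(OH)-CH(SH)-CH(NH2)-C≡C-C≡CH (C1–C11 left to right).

C1: sp
C2: sp
C3: sp
C4: sp
C5: sp3 ✓
C6: sp3 ✓
C7: sp3 ✓
C8: sp
C9: sp
C10: sp
C11: sp
C5, C6, C7 → 3 sp3 carbons.

3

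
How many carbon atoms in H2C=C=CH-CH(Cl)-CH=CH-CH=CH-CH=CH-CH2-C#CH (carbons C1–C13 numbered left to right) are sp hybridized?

C1: sp2
C2: sp ✓
C3: sp2
C4: sp3
C5: sp2
C6: sp2
C7: sp2
C8: sp2
C9: sp2
C10: sp2
C11: sp3
C12: sp ✓
C13: sp ✓
C2, C12, C13 → 3 sp carbons.

3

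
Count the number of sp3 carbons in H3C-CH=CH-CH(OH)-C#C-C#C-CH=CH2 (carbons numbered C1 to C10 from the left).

2

C1: sp3 ✓
C2: sp2
C3: sp2
C4: sp3 ✓
C5: sp
C6: sp
C7: sp
C8: sp
C9: sp2
C10: sp2
C1, C4 → 2 sp3 carbons.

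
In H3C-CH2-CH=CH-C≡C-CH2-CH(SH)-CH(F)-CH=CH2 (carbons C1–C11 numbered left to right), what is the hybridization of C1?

C1: 4 σ bonds — 4 electron domains, sp3.

sp^3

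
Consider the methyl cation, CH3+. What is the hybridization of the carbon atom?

Three σ bonds to H, empty p orbital → sp2, trigonal planar.

sp²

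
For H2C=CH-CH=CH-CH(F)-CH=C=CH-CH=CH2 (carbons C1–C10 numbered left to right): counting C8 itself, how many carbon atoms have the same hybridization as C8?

C8 is sp2 (one π bond).
C1: sp2 ✓
C2: sp2 ✓
C3: sp2 ✓
C4: sp2 ✓
C5: sp3
C6: sp2 ✓
C7: sp
C8: sp2 ✓
C9: sp2 ✓
C10: sp2 ✓
8 carbons are sp2.

8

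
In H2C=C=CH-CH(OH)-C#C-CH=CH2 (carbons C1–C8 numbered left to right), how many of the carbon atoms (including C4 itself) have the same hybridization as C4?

C4 is sp3 (only σ bonds).
C1: sp2
C2: sp
C3: sp2
C4: sp3 ✓
C5: sp
C6: sp
C7: sp2
C8: sp2
1 carbon is sp3.

1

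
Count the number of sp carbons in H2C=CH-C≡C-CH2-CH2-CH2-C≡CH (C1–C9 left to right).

4

C1: sp2
C2: sp2
C3: sp ✓
C4: sp ✓
C5: sp3
C6: sp3
C7: sp3
C8: sp ✓
C9: sp ✓
C3, C4, C8, C9 → 4 sp carbons.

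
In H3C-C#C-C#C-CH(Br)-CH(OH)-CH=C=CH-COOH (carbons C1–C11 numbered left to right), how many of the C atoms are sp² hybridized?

C1: sp3
C2: sp
C3: sp
C4: sp
C5: sp
C6: sp3
C7: sp3
C8: sp2 ✓
C9: sp
C10: sp2 ✓
C11: sp2 ✓
C8, C10, C11 → 3 sp2 carbons.

3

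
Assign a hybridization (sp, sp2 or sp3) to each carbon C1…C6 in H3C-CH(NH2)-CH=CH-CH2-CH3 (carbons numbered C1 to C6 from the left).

C1 carries 4 σ bonds, giving a steric number of 4, so it is sp3.
C2: 4 σ bonds; 4 regions of electron density → sp3.
C3 (3 σ bonds, plus one π bond) has steric number 3: sp2.
C4: 3 σ bonds, plus one π bond; 3 regions of electron density → sp2.
C5: 4 σ bonds — 4 electron domains, sp3.
C6 (4 σ bonds) has steric number 4: sp3.

C1 sp3, C2 sp3, C3 sp2, C4 sp2, C5 sp3, C6 sp3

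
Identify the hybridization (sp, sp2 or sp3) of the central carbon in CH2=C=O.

sp

The central carbon carries 2 σ bonds, plus two π bonds, giving a steric number of 2, so it is sp.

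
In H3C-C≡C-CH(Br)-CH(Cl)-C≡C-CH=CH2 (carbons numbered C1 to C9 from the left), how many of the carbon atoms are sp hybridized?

C1: sp3
C2: sp ✓
C3: sp ✓
C4: sp3
C5: sp3
C6: sp ✓
C7: sp ✓
C8: sp2
C9: sp2
C2, C3, C6, C7 → 4 sp carbons.

4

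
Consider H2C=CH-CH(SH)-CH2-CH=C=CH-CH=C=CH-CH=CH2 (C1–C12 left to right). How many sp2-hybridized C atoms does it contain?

8

C1: sp2 ✓
C2: sp2 ✓
C3: sp3
C4: sp3
C5: sp2 ✓
C6: sp
C7: sp2 ✓
C8: sp2 ✓
C9: sp
C10: sp2 ✓
C11: sp2 ✓
C12: sp2 ✓
C1, C2, C5, C7, C8, C10, C11, C12 → 8 sp2 carbons.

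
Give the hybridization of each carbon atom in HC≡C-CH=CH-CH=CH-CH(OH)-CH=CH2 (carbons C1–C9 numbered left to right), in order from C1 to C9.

C1 — 2 σ bonds, plus two π bonds. Steric number 2, so sp.
C2 carries 2 σ bonds, plus two π bonds, giving a steric number of 2, so it is sp.
C3 carries 3 σ bonds, plus one π bond, giving a steric number of 3, so it is sp2.
C4 — 3 σ bonds, plus one π bond. Steric number 3, so sp2.
C5: 3 σ bonds, plus one π bond — 3 electron domains, sp2.
C6 carries 3 σ bonds, plus one π bond, giving a steric number of 3, so it is sp2.
C7 is sp3: 4 σ bonds, 4 electron-density regions.
C8: 3 σ bonds, plus one π bond — 3 electron domains, sp2.
C9 — 3 σ bonds, plus one π bond. Steric number 3, so sp2.

C1 sp, C2 sp, C3 sp2, C4 sp2, C5 sp2, C6 sp2, C7 sp3, C8 sp2, C9 sp2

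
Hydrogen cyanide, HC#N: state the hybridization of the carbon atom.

sp

The carbon atom: 2 σ bonds, plus two π bonds — 2 electron domains, sp.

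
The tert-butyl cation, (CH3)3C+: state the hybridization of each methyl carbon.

sp^3

Each methyl carbon carries 4 σ bonds, giving a steric number of 4, so it is sp3.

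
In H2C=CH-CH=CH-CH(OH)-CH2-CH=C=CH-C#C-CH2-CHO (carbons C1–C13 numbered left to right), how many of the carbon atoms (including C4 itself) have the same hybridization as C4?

C4 is sp2 (one π bond).
C1: sp2 ✓
C2: sp2 ✓
C3: sp2 ✓
C4: sp2 ✓
C5: sp3
C6: sp3
C7: sp2 ✓
C8: sp
C9: sp2 ✓
C10: sp
C11: sp
C12: sp3
C13: sp2 ✓
7 carbons are sp2.

7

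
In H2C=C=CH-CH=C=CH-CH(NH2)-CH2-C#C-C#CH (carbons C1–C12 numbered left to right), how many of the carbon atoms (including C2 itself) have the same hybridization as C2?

6

C2 is sp (two π bonds).
C1: sp2
C2: sp ✓
C3: sp2
C4: sp2
C5: sp ✓
C6: sp2
C7: sp3
C8: sp3
C9: sp ✓
C10: sp ✓
C11: sp ✓
C12: sp ✓
6 carbons are sp.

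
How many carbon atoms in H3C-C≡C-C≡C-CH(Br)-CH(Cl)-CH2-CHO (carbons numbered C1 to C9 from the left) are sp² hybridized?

C1: sp3
C2: sp
C3: sp
C4: sp
C5: sp
C6: sp3
C7: sp3
C8: sp3
C9: sp2 ✓
C9 → 1 sp2 carbon.

1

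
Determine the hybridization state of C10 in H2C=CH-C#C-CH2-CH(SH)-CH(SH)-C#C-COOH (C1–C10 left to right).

sp^2

C10 carries 3 σ bonds, plus one π bond, giving a steric number of 3, so it is sp2.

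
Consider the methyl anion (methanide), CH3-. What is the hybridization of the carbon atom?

Three σ bonds + one lone pair = steric number 4 → sp3, pyramidal.

sp3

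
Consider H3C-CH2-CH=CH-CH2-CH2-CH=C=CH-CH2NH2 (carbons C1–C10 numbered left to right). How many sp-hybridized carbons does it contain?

C1: sp3
C2: sp3
C3: sp2
C4: sp2
C5: sp3
C6: sp3
C7: sp2
C8: sp ✓
C9: sp2
C10: sp3
C8 → 1 sp carbon.

1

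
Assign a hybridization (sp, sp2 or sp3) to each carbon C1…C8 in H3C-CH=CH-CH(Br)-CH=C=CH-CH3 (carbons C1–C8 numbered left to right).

C1 (4 σ bonds) has steric number 4: sp3.
C2 is sp2: 3 σ bonds, plus one π bond, 3 electron-density regions.
C3 (3 σ bonds, plus one π bond) has steric number 3: sp2.
C4 — 4 σ bonds. Steric number 4, so sp3.
C5 (3 σ bonds, plus one π bond) has steric number 3: sp2.
C6 is sp: 2 σ bonds, plus two π bonds, 2 electron-density regions.
C7 (3 σ bonds, plus one π bond) has steric number 3: sp2.
C8: 4 σ bonds; 4 regions of electron density → sp3.

C1 sp3, C2 sp2, C3 sp2, C4 sp3, C5 sp2, C6 sp, C7 sp2, C8 sp3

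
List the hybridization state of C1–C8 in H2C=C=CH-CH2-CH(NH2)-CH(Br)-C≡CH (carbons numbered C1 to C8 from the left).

C1 sp2, C2 sp, C3 sp2, C4 sp3, C5 sp3, C6 sp3, C7 sp, C8 sp

C1 is sp2: 3 σ bonds, plus one π bond, 3 electron-density regions.
C2: 2 σ bonds, plus two π bonds — 2 electron domains, sp.
C3 is sp2: 3 σ bonds, plus one π bond, 3 electron-density regions.
C4 (4 σ bonds) has steric number 4: sp3.
C5 has 4 σ bonds: steric number 4 → sp3.
C6: 4 σ bonds; 4 regions of electron density → sp3.
C7: 2 σ bonds, plus two π bonds — 2 electron domains, sp.
C8 is sp: 2 σ bonds, plus two π bonds, 2 electron-density regions.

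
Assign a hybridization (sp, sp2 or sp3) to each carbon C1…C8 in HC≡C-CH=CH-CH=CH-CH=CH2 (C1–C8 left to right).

C1 sp, C2 sp, C3 sp2, C4 sp2, C5 sp2, C6 sp2, C7 sp2, C8 sp2

C1: 2 σ bonds, plus two π bonds — 2 electron domains, sp.
C2 (2 σ bonds, plus two π bonds) has steric number 2: sp.
C3 has 3 σ bonds, plus one π bond: steric number 3 → sp2.
C4 — 3 σ bonds, plus one π bond. Steric number 3, so sp2.
C5: 3 σ bonds, plus one π bond; 3 regions of electron density → sp2.
C6: 3 σ bonds, plus one π bond — 3 electron domains, sp2.
C7: 3 σ bonds, plus one π bond; 3 regions of electron density → sp2.
C8: 3 σ bonds, plus one π bond — 3 electron domains, sp2.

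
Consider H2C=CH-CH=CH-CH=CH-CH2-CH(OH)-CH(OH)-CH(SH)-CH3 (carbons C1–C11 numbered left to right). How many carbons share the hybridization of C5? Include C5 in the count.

6

C5 is sp2 (one π bond).
C1: sp2 ✓
C2: sp2 ✓
C3: sp2 ✓
C4: sp2 ✓
C5: sp2 ✓
C6: sp2 ✓
C7: sp3
C8: sp3
C9: sp3
C10: sp3
C11: sp3
6 carbons are sp2.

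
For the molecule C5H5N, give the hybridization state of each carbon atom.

sp²

Each carbon atom: 3 σ bonds, plus one π bond — 3 electron domains, sp2.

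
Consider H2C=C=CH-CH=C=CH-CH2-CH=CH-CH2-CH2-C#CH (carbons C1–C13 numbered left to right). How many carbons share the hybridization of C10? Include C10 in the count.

3

C10 is sp3 (only σ bonds).
C1: sp2
C2: sp
C3: sp2
C4: sp2
C5: sp
C6: sp2
C7: sp3 ✓
C8: sp2
C9: sp2
C10: sp3 ✓
C11: sp3 ✓
C12: sp
C13: sp
3 carbons are sp3.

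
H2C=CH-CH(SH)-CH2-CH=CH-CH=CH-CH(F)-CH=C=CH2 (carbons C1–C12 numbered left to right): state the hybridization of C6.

sp^2

C6: 3 σ bonds, plus one π bond; 3 regions of electron density → sp2.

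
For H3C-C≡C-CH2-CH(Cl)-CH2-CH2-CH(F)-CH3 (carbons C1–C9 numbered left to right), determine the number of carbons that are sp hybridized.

C1: sp3
C2: sp ✓
C3: sp ✓
C4: sp3
C5: sp3
C6: sp3
C7: sp3
C8: sp3
C9: sp3
C2, C3 → 2 sp carbons.

2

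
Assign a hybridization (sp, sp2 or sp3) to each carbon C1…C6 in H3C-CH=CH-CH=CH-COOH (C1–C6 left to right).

C1 sp3, C2 sp2, C3 sp2, C4 sp2, C5 sp2, C6 sp2

C1 is sp3: 4 σ bonds, 4 electron-density regions.
C2 has 3 σ bonds, plus one π bond: steric number 3 → sp2.
C3 is sp2: 3 σ bonds, plus one π bond, 3 electron-density regions.
C4 — 3 σ bonds, plus one π bond. Steric number 3, so sp2.
C5 has 3 σ bonds, plus one π bond: steric number 3 → sp2.
C6 is sp2: 3 σ bonds, plus one π bond, 3 electron-density regions.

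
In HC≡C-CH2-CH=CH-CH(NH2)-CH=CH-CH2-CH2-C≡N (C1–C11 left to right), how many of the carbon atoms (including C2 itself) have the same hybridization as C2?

3

C2 is sp (two π bonds).
C1: sp ✓
C2: sp ✓
C3: sp3
C4: sp2
C5: sp2
C6: sp3
C7: sp2
C8: sp2
C9: sp3
C10: sp3
C11: sp ✓
3 carbons are sp.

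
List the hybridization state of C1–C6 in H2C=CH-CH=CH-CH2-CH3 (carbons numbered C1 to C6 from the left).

C1 (3 σ bonds, plus one π bond) has steric number 3: sp2.
C2 carries 3 σ bonds, plus one π bond, giving a steric number of 3, so it is sp2.
C3 (3 σ bonds, plus one π bond) has steric number 3: sp2.
C4 carries 3 σ bonds, plus one π bond, giving a steric number of 3, so it is sp2.
C5: 4 σ bonds — 4 electron domains, sp3.
C6 has 4 σ bonds: steric number 4 → sp3.

C1 sp2, C2 sp2, C3 sp2, C4 sp2, C5 sp3, C6 sp3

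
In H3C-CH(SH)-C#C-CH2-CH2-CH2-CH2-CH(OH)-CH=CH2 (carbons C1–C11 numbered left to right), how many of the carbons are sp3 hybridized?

7

C1: sp3 ✓
C2: sp3 ✓
C3: sp
C4: sp
C5: sp3 ✓
C6: sp3 ✓
C7: sp3 ✓
C8: sp3 ✓
C9: sp3 ✓
C10: sp2
C11: sp2
C1, C2, C5, C6, C7, C8, C9 → 7 sp3 carbons.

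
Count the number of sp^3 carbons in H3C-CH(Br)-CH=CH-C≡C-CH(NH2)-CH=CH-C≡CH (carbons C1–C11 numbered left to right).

C1: sp3 ✓
C2: sp3 ✓
C3: sp2
C4: sp2
C5: sp
C6: sp
C7: sp3 ✓
C8: sp2
C9: sp2
C10: sp
C11: sp
C1, C2, C7 → 3 sp3 carbons.

3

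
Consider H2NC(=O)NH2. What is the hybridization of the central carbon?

sp²

The central carbon carries 3 σ bonds, plus one π bond, giving a steric number of 3, so it is sp2.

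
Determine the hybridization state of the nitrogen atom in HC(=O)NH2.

sp^2

Amide resonance delocalises the N lone pair; N is planar sp2.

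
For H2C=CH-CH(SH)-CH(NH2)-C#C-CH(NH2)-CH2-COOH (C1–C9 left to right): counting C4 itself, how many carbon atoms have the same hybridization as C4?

C4 is sp3 (only σ bonds).
C1: sp2
C2: sp2
C3: sp3 ✓
C4: sp3 ✓
C5: sp
C6: sp
C7: sp3 ✓
C8: sp3 ✓
C9: sp2
4 carbons are sp3.

4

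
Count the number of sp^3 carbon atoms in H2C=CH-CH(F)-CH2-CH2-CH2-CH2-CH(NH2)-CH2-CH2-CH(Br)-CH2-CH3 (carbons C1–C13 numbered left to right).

C1: sp2
C2: sp2
C3: sp3 ✓
C4: sp3 ✓
C5: sp3 ✓
C6: sp3 ✓
C7: sp3 ✓
C8: sp3 ✓
C9: sp3 ✓
C10: sp3 ✓
C11: sp3 ✓
C12: sp3 ✓
C13: sp3 ✓
C3, C4, C5, C6, C7, C8, C9, C10, C11, C12, C13 → 11 sp3 carbons.

11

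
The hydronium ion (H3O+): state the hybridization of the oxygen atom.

sp3

Three σ bonds + one lone pair = steric number 4 → sp3.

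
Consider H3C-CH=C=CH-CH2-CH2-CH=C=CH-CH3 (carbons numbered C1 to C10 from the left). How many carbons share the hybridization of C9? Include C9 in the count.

C9 is sp2 (one π bond).
C1: sp3
C2: sp2 ✓
C3: sp
C4: sp2 ✓
C5: sp3
C6: sp3
C7: sp2 ✓
C8: sp
C9: sp2 ✓
C10: sp3
4 carbons are sp2.

4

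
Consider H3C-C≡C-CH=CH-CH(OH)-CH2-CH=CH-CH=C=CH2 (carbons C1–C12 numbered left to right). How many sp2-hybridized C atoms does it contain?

6

C1: sp3
C2: sp
C3: sp
C4: sp2 ✓
C5: sp2 ✓
C6: sp3
C7: sp3
C8: sp2 ✓
C9: sp2 ✓
C10: sp2 ✓
C11: sp
C12: sp2 ✓
C4, C5, C8, C9, C10, C12 → 6 sp2 carbons.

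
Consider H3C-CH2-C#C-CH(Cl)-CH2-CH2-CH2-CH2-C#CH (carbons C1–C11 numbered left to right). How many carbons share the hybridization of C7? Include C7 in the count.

C7 is sp3 (only σ bonds).
C1: sp3 ✓
C2: sp3 ✓
C3: sp
C4: sp
C5: sp3 ✓
C6: sp3 ✓
C7: sp3 ✓
C8: sp3 ✓
C9: sp3 ✓
C10: sp
C11: sp
7 carbons are sp3.

7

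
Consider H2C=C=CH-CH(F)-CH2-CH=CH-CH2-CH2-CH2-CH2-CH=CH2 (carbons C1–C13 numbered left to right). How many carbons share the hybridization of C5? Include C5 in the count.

C5 is sp3 (only σ bonds).
C1: sp2
C2: sp
C3: sp2
C4: sp3 ✓
C5: sp3 ✓
C6: sp2
C7: sp2
C8: sp3 ✓
C9: sp3 ✓
C10: sp3 ✓
C11: sp3 ✓
C12: sp2
C13: sp2
6 carbons are sp3.

6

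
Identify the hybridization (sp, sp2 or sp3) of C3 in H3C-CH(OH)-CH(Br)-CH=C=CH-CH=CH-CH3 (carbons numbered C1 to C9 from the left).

C3 — 4 σ bonds. Steric number 4, so sp3.

sp^3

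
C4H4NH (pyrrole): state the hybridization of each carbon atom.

Each carbon atom has 3 σ bonds, plus one π bond: steric number 3 → sp2.

sp2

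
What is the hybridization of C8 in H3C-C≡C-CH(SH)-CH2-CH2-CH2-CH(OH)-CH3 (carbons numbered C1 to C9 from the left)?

C8 — 4 σ bonds. Steric number 4, so sp3.

sp^3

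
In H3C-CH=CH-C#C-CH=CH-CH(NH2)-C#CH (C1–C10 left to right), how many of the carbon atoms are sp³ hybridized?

2

C1: sp3 ✓
C2: sp2
C3: sp2
C4: sp
C5: sp
C6: sp2
C7: sp2
C8: sp3 ✓
C9: sp
C10: sp
C1, C8 → 2 sp3 carbons.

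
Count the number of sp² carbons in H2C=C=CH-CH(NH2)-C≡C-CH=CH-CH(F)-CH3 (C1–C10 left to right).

C1: sp2 ✓
C2: sp
C3: sp2 ✓
C4: sp3
C5: sp
C6: sp
C7: sp2 ✓
C8: sp2 ✓
C9: sp3
C10: sp3
C1, C3, C7, C8 → 4 sp2 carbons.

4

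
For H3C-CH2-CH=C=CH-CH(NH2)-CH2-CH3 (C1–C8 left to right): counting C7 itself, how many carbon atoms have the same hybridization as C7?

C7 is sp3 (only σ bonds).
C1: sp3 ✓
C2: sp3 ✓
C3: sp2
C4: sp
C5: sp2
C6: sp3 ✓
C7: sp3 ✓
C8: sp3 ✓
5 carbons are sp3.

5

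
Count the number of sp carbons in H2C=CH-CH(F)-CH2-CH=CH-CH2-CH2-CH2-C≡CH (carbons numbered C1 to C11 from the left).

2

C1: sp2
C2: sp2
C3: sp3
C4: sp3
C5: sp2
C6: sp2
C7: sp3
C8: sp3
C9: sp3
C10: sp ✓
C11: sp ✓
C10, C11 → 2 sp carbons.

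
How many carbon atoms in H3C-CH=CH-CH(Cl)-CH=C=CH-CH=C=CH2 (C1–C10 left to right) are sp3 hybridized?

2

C1: sp3 ✓
C2: sp2
C3: sp2
C4: sp3 ✓
C5: sp2
C6: sp
C7: sp2
C8: sp2
C9: sp
C10: sp2
C1, C4 → 2 sp3 carbons.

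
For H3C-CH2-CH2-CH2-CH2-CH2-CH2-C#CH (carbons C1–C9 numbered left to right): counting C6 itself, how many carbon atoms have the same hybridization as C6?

C6 is sp3 (only σ bonds).
C1: sp3 ✓
C2: sp3 ✓
C3: sp3 ✓
C4: sp3 ✓
C5: sp3 ✓
C6: sp3 ✓
C7: sp3 ✓
C8: sp
C9: sp
7 carbons are sp3.

7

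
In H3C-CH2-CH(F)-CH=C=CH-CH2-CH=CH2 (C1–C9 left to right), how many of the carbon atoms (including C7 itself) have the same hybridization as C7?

4

C7 is sp3 (only σ bonds).
C1: sp3 ✓
C2: sp3 ✓
C3: sp3 ✓
C4: sp2
C5: sp
C6: sp2
C7: sp3 ✓
C8: sp2
C9: sp2
4 carbons are sp3.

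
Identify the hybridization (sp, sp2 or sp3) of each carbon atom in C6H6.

sp^2

Every ring carbon has three σ bonds and contributes one p electron to the aromatic π system.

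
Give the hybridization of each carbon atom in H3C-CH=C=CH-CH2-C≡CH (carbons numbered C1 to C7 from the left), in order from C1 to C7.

C1 is sp3: 4 σ bonds, 4 electron-density regions.
C2 carries 3 σ bonds, plus one π bond, giving a steric number of 3, so it is sp2.
C3 has 2 σ bonds, plus two π bonds: steric number 2 → sp.
C4 carries 3 σ bonds, plus one π bond, giving a steric number of 3, so it is sp2.
C5 carries 4 σ bonds, giving a steric number of 4, so it is sp3.
C6 (2 σ bonds, plus two π bonds) has steric number 2: sp.
C7 (2 σ bonds, plus two π bonds) has steric number 2: sp.

C1 sp3, C2 sp2, C3 sp, C4 sp2, C5 sp3, C6 sp, C7 sp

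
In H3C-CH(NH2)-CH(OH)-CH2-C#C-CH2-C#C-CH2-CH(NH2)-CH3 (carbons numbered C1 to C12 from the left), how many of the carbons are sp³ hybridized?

8

C1: sp3 ✓
C2: sp3 ✓
C3: sp3 ✓
C4: sp3 ✓
C5: sp
C6: sp
C7: sp3 ✓
C8: sp
C9: sp
C10: sp3 ✓
C11: sp3 ✓
C12: sp3 ✓
C1, C2, C3, C4, C7, C10, C11, C12 → 8 sp3 carbons.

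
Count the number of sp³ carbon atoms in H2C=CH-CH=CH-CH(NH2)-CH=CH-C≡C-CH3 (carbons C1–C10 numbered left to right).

2

C1: sp2
C2: sp2
C3: sp2
C4: sp2
C5: sp3 ✓
C6: sp2
C7: sp2
C8: sp
C9: sp
C10: sp3 ✓
C5, C10 → 2 sp3 carbons.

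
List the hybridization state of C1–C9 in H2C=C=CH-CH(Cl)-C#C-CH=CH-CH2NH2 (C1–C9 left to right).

C1 (3 σ bonds, plus one π bond) has steric number 3: sp2.
C2 has 2 σ bonds, plus two π bonds: steric number 2 → sp.
C3: 3 σ bonds, plus one π bond; 3 regions of electron density → sp2.
C4: 4 σ bonds — 4 electron domains, sp3.
C5 is sp: 2 σ bonds, plus two π bonds, 2 electron-density regions.
C6 — 2 σ bonds, plus two π bonds. Steric number 2, so sp.
C7 is sp2: 3 σ bonds, plus one π bond, 3 electron-density regions.
C8: 3 σ bonds, plus one π bond — 3 electron domains, sp2.
C9 is sp3: 4 σ bonds, 4 electron-density regions.

C1 sp2, C2 sp, C3 sp2, C4 sp3, C5 sp, C6 sp, C7 sp2, C8 sp2, C9 sp3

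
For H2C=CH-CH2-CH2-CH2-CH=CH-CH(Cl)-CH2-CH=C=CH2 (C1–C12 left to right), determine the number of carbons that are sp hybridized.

1

C1: sp2
C2: sp2
C3: sp3
C4: sp3
C5: sp3
C6: sp2
C7: sp2
C8: sp3
C9: sp3
C10: sp2
C11: sp ✓
C12: sp2
C11 → 1 sp carbon.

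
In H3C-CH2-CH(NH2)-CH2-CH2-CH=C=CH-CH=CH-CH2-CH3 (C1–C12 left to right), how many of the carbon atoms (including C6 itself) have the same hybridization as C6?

4

C6 is sp2 (one π bond).
C1: sp3
C2: sp3
C3: sp3
C4: sp3
C5: sp3
C6: sp2 ✓
C7: sp
C8: sp2 ✓
C9: sp2 ✓
C10: sp2 ✓
C11: sp3
C12: sp3
4 carbons are sp2.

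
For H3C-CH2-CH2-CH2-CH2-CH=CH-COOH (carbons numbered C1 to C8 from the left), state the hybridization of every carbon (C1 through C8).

C1 sp3, C2 sp3, C3 sp3, C4 sp3, C5 sp3, C6 sp2, C7 sp2, C8 sp2

C1 has 4 σ bonds: steric number 4 → sp3.
C2 (4 σ bonds) has steric number 4: sp3.
C3: 4 σ bonds — 4 electron domains, sp3.
C4: 4 σ bonds — 4 electron domains, sp3.
C5 (4 σ bonds) has steric number 4: sp3.
C6 carries 3 σ bonds, plus one π bond, giving a steric number of 3, so it is sp2.
C7 is sp2: 3 σ bonds, plus one π bond, 3 electron-density regions.
C8 is sp2: 3 σ bonds, plus one π bond, 3 electron-density regions.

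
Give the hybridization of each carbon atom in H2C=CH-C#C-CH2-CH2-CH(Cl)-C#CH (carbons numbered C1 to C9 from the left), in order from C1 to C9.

C1 has 3 σ bonds, plus one π bond: steric number 3 → sp2.
C2 (3 σ bonds, plus one π bond) has steric number 3: sp2.
C3 — 2 σ bonds, plus two π bonds. Steric number 2, so sp.
C4 — 2 σ bonds, plus two π bonds. Steric number 2, so sp.
C5 has 4 σ bonds: steric number 4 → sp3.
C6 has 4 σ bonds: steric number 4 → sp3.
C7: 4 σ bonds; 4 regions of electron density → sp3.
C8 (2 σ bonds, plus two π bonds) has steric number 2: sp.
C9: 2 σ bonds, plus two π bonds; 2 regions of electron density → sp.

C1 sp2, C2 sp2, C3 sp, C4 sp, C5 sp3, C6 sp3, C7 sp3, C8 sp, C9 sp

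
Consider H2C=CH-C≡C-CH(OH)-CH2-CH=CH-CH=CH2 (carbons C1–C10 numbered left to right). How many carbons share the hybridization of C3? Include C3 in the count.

C3 is sp (two π bonds).
C1: sp2
C2: sp2
C3: sp ✓
C4: sp ✓
C5: sp3
C6: sp3
C7: sp2
C8: sp2
C9: sp2
C10: sp2
2 carbons are sp.

2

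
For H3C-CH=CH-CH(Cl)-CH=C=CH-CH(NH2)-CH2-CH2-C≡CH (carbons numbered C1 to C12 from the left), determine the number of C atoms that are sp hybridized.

C1: sp3
C2: sp2
C3: sp2
C4: sp3
C5: sp2
C6: sp ✓
C7: sp2
C8: sp3
C9: sp3
C10: sp3
C11: sp ✓
C12: sp ✓
C6, C11, C12 → 3 sp carbons.

3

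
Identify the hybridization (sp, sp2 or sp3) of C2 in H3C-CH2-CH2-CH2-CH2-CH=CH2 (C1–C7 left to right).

sp³

C2 is sp3: 4 σ bonds, 4 electron-density regions.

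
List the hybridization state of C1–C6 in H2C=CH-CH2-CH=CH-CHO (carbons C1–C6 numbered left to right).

C1 sp2, C2 sp2, C3 sp3, C4 sp2, C5 sp2, C6 sp2

C1 (3 σ bonds, plus one π bond) has steric number 3: sp2.
C2 (3 σ bonds, plus one π bond) has steric number 3: sp2.
C3 (4 σ bonds) has steric number 4: sp3.
C4 — 3 σ bonds, plus one π bond. Steric number 3, so sp2.
C5 is sp2: 3 σ bonds, plus one π bond, 3 electron-density regions.
C6 carries 3 σ bonds, plus one π bond, giving a steric number of 3, so it is sp2.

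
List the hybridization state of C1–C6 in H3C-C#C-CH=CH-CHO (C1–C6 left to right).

C1 sp3, C2 sp, C3 sp, C4 sp2, C5 sp2, C6 sp2

C1 — 4 σ bonds. Steric number 4, so sp3.
C2 carries 2 σ bonds, plus two π bonds, giving a steric number of 2, so it is sp.
C3 carries 2 σ bonds, plus two π bonds, giving a steric number of 2, so it is sp.
C4 is sp2: 3 σ bonds, plus one π bond, 3 electron-density regions.
C5 is sp2: 3 σ bonds, plus one π bond, 3 electron-density regions.
C6 — 3 σ bonds, plus one π bond. Steric number 3, so sp2.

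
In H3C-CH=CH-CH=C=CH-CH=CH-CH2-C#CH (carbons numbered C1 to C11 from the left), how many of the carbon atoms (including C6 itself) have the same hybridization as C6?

6

C6 is sp2 (one π bond).
C1: sp3
C2: sp2 ✓
C3: sp2 ✓
C4: sp2 ✓
C5: sp
C6: sp2 ✓
C7: sp2 ✓
C8: sp2 ✓
C9: sp3
C10: sp
C11: sp
6 carbons are sp2.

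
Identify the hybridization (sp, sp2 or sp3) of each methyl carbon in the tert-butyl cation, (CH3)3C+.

sp^3

Each methyl carbon carries 4 σ bonds, giving a steric number of 4, so it is sp3.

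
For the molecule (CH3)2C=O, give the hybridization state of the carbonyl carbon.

The carbonyl carbon: 3 σ bonds, plus one π bond; 3 regions of electron density → sp2.

sp2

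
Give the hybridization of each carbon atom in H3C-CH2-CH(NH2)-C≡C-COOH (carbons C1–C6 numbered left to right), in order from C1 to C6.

C1 is sp3: 4 σ bonds, 4 electron-density regions.
C2: 4 σ bonds; 4 regions of electron density → sp3.
C3 carries 4 σ bonds, giving a steric number of 4, so it is sp3.
C4 — 2 σ bonds, plus two π bonds. Steric number 2, so sp.
C5 carries 2 σ bonds, plus two π bonds, giving a steric number of 2, so it is sp.
C6 carries 3 σ bonds, plus one π bond, giving a steric number of 3, so it is sp2.

C1 sp3, C2 sp3, C3 sp3, C4 sp, C5 sp, C6 sp2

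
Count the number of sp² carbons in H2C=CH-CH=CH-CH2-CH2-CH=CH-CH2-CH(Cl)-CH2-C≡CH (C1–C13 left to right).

6

C1: sp2 ✓
C2: sp2 ✓
C3: sp2 ✓
C4: sp2 ✓
C5: sp3
C6: sp3
C7: sp2 ✓
C8: sp2 ✓
C9: sp3
C10: sp3
C11: sp3
C12: sp
C13: sp
C1, C2, C3, C4, C7, C8 → 6 sp2 carbons.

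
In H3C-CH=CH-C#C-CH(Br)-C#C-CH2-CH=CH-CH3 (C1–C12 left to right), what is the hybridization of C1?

C1: 4 σ bonds — 4 electron domains, sp3.

sp³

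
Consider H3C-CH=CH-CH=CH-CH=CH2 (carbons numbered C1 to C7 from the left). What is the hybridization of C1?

C1: 4 σ bonds — 4 electron domains, sp3.

sp^3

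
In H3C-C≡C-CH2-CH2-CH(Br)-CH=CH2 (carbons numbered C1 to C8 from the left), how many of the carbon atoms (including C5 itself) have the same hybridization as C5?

C5 is sp3 (only σ bonds).
C1: sp3 ✓
C2: sp
C3: sp
C4: sp3 ✓
C5: sp3 ✓
C6: sp3 ✓
C7: sp2
C8: sp2
4 carbons are sp3.

4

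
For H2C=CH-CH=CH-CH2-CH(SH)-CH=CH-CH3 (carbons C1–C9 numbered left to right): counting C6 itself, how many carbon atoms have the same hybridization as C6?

C6 is sp3 (only σ bonds).
C1: sp2
C2: sp2
C3: sp2
C4: sp2
C5: sp3 ✓
C6: sp3 ✓
C7: sp2
C8: sp2
C9: sp3 ✓
3 carbons are sp3.

3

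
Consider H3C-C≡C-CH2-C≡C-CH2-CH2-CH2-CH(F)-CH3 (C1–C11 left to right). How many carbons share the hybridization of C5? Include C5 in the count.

C5 is sp (two π bonds).
C1: sp3
C2: sp ✓
C3: sp ✓
C4: sp3
C5: sp ✓
C6: sp ✓
C7: sp3
C8: sp3
C9: sp3
C10: sp3
C11: sp3
4 carbons are sp.

4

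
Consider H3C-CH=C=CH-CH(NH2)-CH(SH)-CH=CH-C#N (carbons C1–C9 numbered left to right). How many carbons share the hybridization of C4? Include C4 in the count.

4

C4 is sp2 (one π bond).
C1: sp3
C2: sp2 ✓
C3: sp
C4: sp2 ✓
C5: sp3
C6: sp3
C7: sp2 ✓
C8: sp2 ✓
C9: sp
4 carbons are sp2.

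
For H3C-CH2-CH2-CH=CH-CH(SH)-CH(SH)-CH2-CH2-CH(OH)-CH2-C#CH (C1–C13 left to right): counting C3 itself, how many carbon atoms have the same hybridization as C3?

9

C3 is sp3 (only σ bonds).
C1: sp3 ✓
C2: sp3 ✓
C3: sp3 ✓
C4: sp2
C5: sp2
C6: sp3 ✓
C7: sp3 ✓
C8: sp3 ✓
C9: sp3 ✓
C10: sp3 ✓
C11: sp3 ✓
C12: sp
C13: sp
9 carbons are sp3.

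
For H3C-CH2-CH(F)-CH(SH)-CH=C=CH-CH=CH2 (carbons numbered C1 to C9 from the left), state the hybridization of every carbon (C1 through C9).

C1 (4 σ bonds) has steric number 4: sp3.
C2: 4 σ bonds; 4 regions of electron density → sp3.
C3 is sp3: 4 σ bonds, 4 electron-density regions.
C4 carries 4 σ bonds, giving a steric number of 4, so it is sp3.
C5: 3 σ bonds, plus one π bond; 3 regions of electron density → sp2.
C6 carries 2 σ bonds, plus two π bonds, giving a steric number of 2, so it is sp.
C7: 3 σ bonds, plus one π bond; 3 regions of electron density → sp2.
C8: 3 σ bonds, plus one π bond — 3 electron domains, sp2.
C9 — 3 σ bonds, plus one π bond. Steric number 3, so sp2.

C1 sp3, C2 sp3, C3 sp3, C4 sp3, C5 sp2, C6 sp, C7 sp2, C8 sp2, C9 sp2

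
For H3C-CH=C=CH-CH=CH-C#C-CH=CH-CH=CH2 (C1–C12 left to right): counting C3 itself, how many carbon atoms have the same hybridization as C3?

3

C3 is sp (two π bonds).
C1: sp3
C2: sp2
C3: sp ✓
C4: sp2
C5: sp2
C6: sp2
C7: sp ✓
C8: sp ✓
C9: sp2
C10: sp2
C11: sp2
C12: sp2
3 carbons are sp.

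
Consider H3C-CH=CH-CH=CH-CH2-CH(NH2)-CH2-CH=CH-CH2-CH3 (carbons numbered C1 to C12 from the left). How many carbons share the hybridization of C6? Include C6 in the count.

6

C6 is sp3 (only σ bonds).
C1: sp3 ✓
C2: sp2
C3: sp2
C4: sp2
C5: sp2
C6: sp3 ✓
C7: sp3 ✓
C8: sp3 ✓
C9: sp2
C10: sp2
C11: sp3 ✓
C12: sp3 ✓
6 carbons are sp3.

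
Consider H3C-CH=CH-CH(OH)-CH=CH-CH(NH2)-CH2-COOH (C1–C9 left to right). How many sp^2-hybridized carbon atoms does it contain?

C1: sp3
C2: sp2 ✓
C3: sp2 ✓
C4: sp3
C5: sp2 ✓
C6: sp2 ✓
C7: sp3
C8: sp3
C9: sp2 ✓
C2, C3, C5, C6, C9 → 5 sp2 carbons.

5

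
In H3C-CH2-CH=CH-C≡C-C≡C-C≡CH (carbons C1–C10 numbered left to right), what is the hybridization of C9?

C9: 2 σ bonds, plus two π bonds — 2 electron domains, sp.

sp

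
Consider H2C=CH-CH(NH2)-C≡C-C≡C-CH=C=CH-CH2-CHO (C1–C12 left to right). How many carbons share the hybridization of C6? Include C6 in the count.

C6 is sp (two π bonds).
C1: sp2
C2: sp2
C3: sp3
C4: sp ✓
C5: sp ✓
C6: sp ✓
C7: sp ✓
C8: sp2
C9: sp ✓
C10: sp2
C11: sp3
C12: sp2
5 carbons are sp.

5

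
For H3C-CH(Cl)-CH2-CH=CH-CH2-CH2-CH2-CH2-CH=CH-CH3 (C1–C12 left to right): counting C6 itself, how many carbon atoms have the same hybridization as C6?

C6 is sp3 (only σ bonds).
C1: sp3 ✓
C2: sp3 ✓
C3: sp3 ✓
C4: sp2
C5: sp2
C6: sp3 ✓
C7: sp3 ✓
C8: sp3 ✓
C9: sp3 ✓
C10: sp2
C11: sp2
C12: sp3 ✓
8 carbons are sp3.

8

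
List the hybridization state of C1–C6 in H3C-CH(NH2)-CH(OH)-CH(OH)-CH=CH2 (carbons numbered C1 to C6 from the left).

C1 sp3, C2 sp3, C3 sp3, C4 sp3, C5 sp2, C6 sp2

C1: 4 σ bonds; 4 regions of electron density → sp3.
C2: 4 σ bonds — 4 electron domains, sp3.
C3: 4 σ bonds — 4 electron domains, sp3.
C4 carries 4 σ bonds, giving a steric number of 4, so it is sp3.
C5 is sp2: 3 σ bonds, plus one π bond, 3 electron-density regions.
C6 — 3 σ bonds, plus one π bond. Steric number 3, so sp2.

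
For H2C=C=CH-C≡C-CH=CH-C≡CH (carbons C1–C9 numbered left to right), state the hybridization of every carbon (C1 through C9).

C1 sp2, C2 sp, C3 sp2, C4 sp, C5 sp, C6 sp2, C7 sp2, C8 sp, C9 sp

C1 is sp2: 3 σ bonds, plus one π bond, 3 electron-density regions.
C2 — 2 σ bonds, plus two π bonds. Steric number 2, so sp.
C3: 3 σ bonds, plus one π bond; 3 regions of electron density → sp2.
C4 — 2 σ bonds, plus two π bonds. Steric number 2, so sp.
C5: 2 σ bonds, plus two π bonds — 2 electron domains, sp.
C6: 3 σ bonds, plus one π bond — 3 electron domains, sp2.
C7 — 3 σ bonds, plus one π bond. Steric number 3, so sp2.
C8 (2 σ bonds, plus two π bonds) has steric number 2: sp.
C9 (2 σ bonds, plus two π bonds) has steric number 2: sp.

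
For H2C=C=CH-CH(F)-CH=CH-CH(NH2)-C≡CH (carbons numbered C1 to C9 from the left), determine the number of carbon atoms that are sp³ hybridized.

C1: sp2
C2: sp
C3: sp2
C4: sp3 ✓
C5: sp2
C6: sp2
C7: sp3 ✓
C8: sp
C9: sp
C4, C7 → 2 sp3 carbons.

2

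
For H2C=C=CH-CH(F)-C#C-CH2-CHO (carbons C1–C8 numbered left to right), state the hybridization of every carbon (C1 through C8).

C1 sp2, C2 sp, C3 sp2, C4 sp3, C5 sp, C6 sp, C7 sp3, C8 sp2

C1 is sp2: 3 σ bonds, plus one π bond, 3 electron-density regions.
C2 (2 σ bonds, plus two π bonds) has steric number 2: sp.
C3 carries 3 σ bonds, plus one π bond, giving a steric number of 3, so it is sp2.
C4 has 4 σ bonds: steric number 4 → sp3.
C5: 2 σ bonds, plus two π bonds; 2 regions of electron density → sp.
C6 is sp: 2 σ bonds, plus two π bonds, 2 electron-density regions.
C7 has 4 σ bonds: steric number 4 → sp3.
C8 (3 σ bonds, plus one π bond) has steric number 3: sp2.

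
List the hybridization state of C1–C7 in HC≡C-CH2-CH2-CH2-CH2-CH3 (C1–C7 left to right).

C1 sp, C2 sp, C3 sp3, C4 sp3, C5 sp3, C6 sp3, C7 sp3

C1 — 2 σ bonds, plus two π bonds. Steric number 2, so sp.
C2 — 2 σ bonds, plus two π bonds. Steric number 2, so sp.
C3 carries 4 σ bonds, giving a steric number of 4, so it is sp3.
C4 (4 σ bonds) has steric number 4: sp3.
C5 — 4 σ bonds. Steric number 4, so sp3.
C6: 4 σ bonds — 4 electron domains, sp3.
C7 has 4 σ bonds: steric number 4 → sp3.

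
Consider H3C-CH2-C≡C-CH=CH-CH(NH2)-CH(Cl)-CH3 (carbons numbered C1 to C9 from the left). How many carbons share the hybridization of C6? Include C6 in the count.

2

C6 is sp2 (one π bond).
C1: sp3
C2: sp3
C3: sp
C4: sp
C5: sp2 ✓
C6: sp2 ✓
C7: sp3
C8: sp3
C9: sp3
2 carbons are sp2.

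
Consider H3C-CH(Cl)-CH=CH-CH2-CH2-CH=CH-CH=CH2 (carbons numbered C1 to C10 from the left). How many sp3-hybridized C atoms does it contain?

C1: sp3 ✓
C2: sp3 ✓
C3: sp2
C4: sp2
C5: sp3 ✓
C6: sp3 ✓
C7: sp2
C8: sp2
C9: sp2
C10: sp2
C1, C2, C5, C6 → 4 sp3 carbons.

4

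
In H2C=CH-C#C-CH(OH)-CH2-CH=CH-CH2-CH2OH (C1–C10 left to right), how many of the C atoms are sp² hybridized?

C1: sp2 ✓
C2: sp2 ✓
C3: sp
C4: sp
C5: sp3
C6: sp3
C7: sp2 ✓
C8: sp2 ✓
C9: sp3
C10: sp3
C1, C2, C7, C8 → 4 sp2 carbons.

4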